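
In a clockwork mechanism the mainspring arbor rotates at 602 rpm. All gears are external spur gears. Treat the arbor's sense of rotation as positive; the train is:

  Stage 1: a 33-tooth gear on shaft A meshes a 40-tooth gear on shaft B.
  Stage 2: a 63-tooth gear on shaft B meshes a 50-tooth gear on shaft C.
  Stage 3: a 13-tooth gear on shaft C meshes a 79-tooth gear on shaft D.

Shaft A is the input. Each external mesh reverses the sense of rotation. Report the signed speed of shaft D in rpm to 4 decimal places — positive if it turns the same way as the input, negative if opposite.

Stage 1 [33T→40T]: ω = 602.0000×33/40 = 496.6500 rpm, dir flips to −; running = −496.6500
Stage 2 [63T→50T]: ω = 496.6500×63/50 = 625.7790 rpm, dir flips to +; running = +625.7790
Stage 3 [13T→79T]: ω = 625.7790×13/79 = 102.9763 rpm, dir flips to −; running = −102.9763

-102.9763 rpm (opposite to input, |ω| = 102.9763 rpm)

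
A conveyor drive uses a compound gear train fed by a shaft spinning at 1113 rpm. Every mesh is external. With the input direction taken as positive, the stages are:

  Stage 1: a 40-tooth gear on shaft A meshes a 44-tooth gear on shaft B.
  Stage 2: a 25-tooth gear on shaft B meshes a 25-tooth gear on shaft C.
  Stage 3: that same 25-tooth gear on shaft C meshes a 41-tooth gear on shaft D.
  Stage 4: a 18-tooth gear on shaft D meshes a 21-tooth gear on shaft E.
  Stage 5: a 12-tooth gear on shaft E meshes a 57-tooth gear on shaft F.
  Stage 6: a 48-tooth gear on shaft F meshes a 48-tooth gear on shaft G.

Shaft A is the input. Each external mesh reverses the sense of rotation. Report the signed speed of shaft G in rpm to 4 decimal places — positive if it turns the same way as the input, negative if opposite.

+111.3315 rpm (same as input, |ω| = 111.3315 rpm)

Stage 1 [40T→44T]: ω = 1113.0000×40/44 = 1011.8182 rpm, dir flips to −; running = −1011.8182
Stage 2 [25T→25T]: ω = 1011.8182×25/25 = 1011.8182 rpm, dir flips to +; running = +1011.8182
Stage 3 [25T→41T]: ω = 1011.8182×25/41 = 616.9623 rpm, dir flips to −; running = −616.9623
Stage 4 [18T→21T]: ω = 616.9623×18/21 = 528.8248 rpm, dir flips to +; running = +528.8248
Stage 5 [12T→57T]: ω = 528.8248×12/57 = 111.3315 rpm, dir flips to −; running = −111.3315
Stage 6 [48T→48T]: ω = 111.3315×48/48 = 111.3315 rpm, dir flips to +; running = +111.3315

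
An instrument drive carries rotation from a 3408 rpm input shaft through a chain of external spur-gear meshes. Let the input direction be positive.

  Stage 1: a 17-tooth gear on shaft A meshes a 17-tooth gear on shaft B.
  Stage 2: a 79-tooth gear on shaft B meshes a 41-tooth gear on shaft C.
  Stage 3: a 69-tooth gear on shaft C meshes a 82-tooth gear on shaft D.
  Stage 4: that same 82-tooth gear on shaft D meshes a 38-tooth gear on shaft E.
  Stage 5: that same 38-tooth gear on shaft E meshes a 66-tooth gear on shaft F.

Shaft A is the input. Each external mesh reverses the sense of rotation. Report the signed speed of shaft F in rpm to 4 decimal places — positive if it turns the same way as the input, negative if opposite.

Stage 1 [17T→17T]: ω = 3408.0000×17/17 = 3408.0000 rpm, dir flips to −; running = −3408.0000
Stage 2 [79T→41T]: ω = 3408.0000×79/41 = 6566.6341 rpm, dir flips to +; running = +6566.6341
Stage 3 [69T→82T]: ω = 6566.6341×69/82 = 5525.5824 rpm, dir flips to −; running = −5525.5824
Stage 4 [82T→38T]: ω = 5525.5824×82/38 = 11923.6252 rpm, dir flips to +; running = +11923.6252
Stage 5 [38T→66T]: ω = 11923.6252×38/66 = 6865.1175 rpm, dir flips to −; running = −6865.1175

-6865.1175 rpm (opposite to input, |ω| = 6865.1175 rpm)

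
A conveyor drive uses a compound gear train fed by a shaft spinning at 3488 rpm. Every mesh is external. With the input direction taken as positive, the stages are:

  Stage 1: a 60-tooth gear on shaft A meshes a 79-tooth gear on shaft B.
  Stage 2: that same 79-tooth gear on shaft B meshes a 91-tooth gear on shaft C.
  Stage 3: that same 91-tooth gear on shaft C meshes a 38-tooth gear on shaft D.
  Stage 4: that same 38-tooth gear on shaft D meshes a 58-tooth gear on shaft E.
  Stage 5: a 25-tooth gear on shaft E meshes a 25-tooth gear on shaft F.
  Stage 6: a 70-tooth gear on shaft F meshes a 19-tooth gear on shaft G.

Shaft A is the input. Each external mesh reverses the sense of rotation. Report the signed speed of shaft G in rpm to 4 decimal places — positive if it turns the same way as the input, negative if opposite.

Stage 1 [60T→79T]: ω = 3488.0000×60/79 = 2649.1139 rpm, dir flips to −; running = −2649.1139
Stage 2 [79T→91T]: ω = 2649.1139×79/91 = 2299.7802 rpm, dir flips to +; running = +2299.7802
Stage 3 [91T→38T]: ω = 2299.7802×91/38 = 5507.3684 rpm, dir flips to −; running = −5507.3684
Stage 4 [38T→58T]: ω = 5507.3684×38/58 = 3608.2759 rpm, dir flips to +; running = +3608.2759
Stage 5 [25T→25T]: ω = 3608.2759×25/25 = 3608.2759 rpm, dir flips to −; running = −3608.2759
Stage 6 [70T→19T]: ω = 3608.2759×70/19 = 13293.6479 rpm, dir flips to +; running = +13293.6479

+13293.6479 rpm (same as input, |ω| = 13293.6479 rpm)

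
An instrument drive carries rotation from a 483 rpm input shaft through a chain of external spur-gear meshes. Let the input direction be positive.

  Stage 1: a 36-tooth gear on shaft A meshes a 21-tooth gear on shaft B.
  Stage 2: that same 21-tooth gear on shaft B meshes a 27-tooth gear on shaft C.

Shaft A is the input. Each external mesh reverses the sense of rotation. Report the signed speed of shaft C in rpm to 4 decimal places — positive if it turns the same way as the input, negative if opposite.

Stage 1 [36T→21T]: ω = 483.0000×36/21 = 828.0000 rpm, dir flips to −; running = −828.0000
Stage 2 [21T→27T]: ω = 828.0000×21/27 = 644.0000 rpm, dir flips to +; running = +644.0000

+644.0000 rpm (same as input, |ω| = 644.0000 rpm)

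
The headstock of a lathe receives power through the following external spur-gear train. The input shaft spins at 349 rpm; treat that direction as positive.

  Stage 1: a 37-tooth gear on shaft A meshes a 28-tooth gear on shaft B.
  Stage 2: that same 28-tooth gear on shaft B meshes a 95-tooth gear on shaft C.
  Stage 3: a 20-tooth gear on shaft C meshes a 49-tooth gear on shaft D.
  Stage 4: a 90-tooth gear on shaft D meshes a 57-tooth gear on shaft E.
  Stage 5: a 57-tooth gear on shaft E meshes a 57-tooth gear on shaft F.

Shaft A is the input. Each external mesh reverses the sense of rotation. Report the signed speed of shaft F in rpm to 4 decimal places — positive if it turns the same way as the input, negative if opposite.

-87.6002 rpm (opposite to input, |ω| = 87.6002 rpm)

Stage 1 [37T→28T]: ω = 349.0000×37/28 = 461.1786 rpm, dir flips to −; running = −461.1786
Stage 2 [28T→95T]: ω = 461.1786×28/95 = 135.9263 rpm, dir flips to +; running = +135.9263
Stage 3 [20T→49T]: ω = 135.9263×20/49 = 55.4801 rpm, dir flips to −; running = −55.4801
Stage 4 [90T→57T]: ω = 55.4801×90/57 = 87.6002 rpm, dir flips to +; running = +87.6002
Stage 5 [57T→57T]: ω = 87.6002×57/57 = 87.6002 rpm, dir flips to −; running = −87.6002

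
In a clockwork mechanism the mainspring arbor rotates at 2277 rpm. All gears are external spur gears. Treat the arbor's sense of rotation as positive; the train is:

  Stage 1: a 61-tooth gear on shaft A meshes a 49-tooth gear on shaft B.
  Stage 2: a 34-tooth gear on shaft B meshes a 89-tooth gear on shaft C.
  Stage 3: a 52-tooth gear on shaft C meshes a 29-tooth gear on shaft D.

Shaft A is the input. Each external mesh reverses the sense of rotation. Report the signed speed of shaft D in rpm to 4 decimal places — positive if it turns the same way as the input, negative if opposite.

-1941.7398 rpm (opposite to input, |ω| = 1941.7398 rpm)

Stage 1 [61T→49T]: ω = 2277.0000×61/49 = 2834.6327 rpm, dir flips to −; running = −2834.6327
Stage 2 [34T→89T]: ω = 2834.6327×34/89 = 1082.8934 rpm, dir flips to +; running = +1082.8934
Stage 3 [52T→29T]: ω = 1082.8934×52/29 = 1941.7398 rpm, dir flips to −; running = −1941.7398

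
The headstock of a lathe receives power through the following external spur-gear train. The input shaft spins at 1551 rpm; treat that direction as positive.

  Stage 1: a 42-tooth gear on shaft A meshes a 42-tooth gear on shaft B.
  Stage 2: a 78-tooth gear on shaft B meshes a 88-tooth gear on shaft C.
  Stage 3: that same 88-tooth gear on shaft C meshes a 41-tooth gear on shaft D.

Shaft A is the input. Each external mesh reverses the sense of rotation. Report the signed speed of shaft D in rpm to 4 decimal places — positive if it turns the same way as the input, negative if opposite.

Stage 1 [42T→42T]: ω = 1551.0000×42/42 = 1551.0000 rpm, dir flips to −; running = −1551.0000
Stage 2 [78T→88T]: ω = 1551.0000×78/88 = 1374.7500 rpm, dir flips to +; running = +1374.7500
Stage 3 [88T→41T]: ω = 1374.7500×88/41 = 2950.6829 rpm, dir flips to −; running = −2950.6829

-2950.6829 rpm (opposite to input, |ω| = 2950.6829 rpm)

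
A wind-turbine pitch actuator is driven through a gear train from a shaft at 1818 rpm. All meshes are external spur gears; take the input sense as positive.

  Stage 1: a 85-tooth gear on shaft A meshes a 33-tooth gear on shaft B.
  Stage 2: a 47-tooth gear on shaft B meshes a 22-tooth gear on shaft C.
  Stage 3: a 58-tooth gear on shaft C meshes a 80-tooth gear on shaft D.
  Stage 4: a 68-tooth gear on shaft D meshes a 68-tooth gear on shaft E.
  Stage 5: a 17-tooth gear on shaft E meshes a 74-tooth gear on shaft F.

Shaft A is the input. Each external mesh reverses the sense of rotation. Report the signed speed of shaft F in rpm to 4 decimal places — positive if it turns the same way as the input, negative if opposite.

Stage 1 [85T→33T]: ω = 1818.0000×85/33 = 4682.7273 rpm, dir flips to −; running = −4682.7273
Stage 2 [47T→22T]: ω = 4682.7273×47/22 = 10004.0083 rpm, dir flips to +; running = +10004.0083
Stage 3 [58T→80T]: ω = 10004.0083×58/80 = 7252.9060 rpm, dir flips to −; running = −7252.9060
Stage 4 [68T→68T]: ω = 7252.9060×68/68 = 7252.9060 rpm, dir flips to +; running = +7252.9060
Stage 5 [17T→74T]: ω = 7252.9060×17/74 = 1666.2081 rpm, dir flips to −; running = −1666.2081

-1666.2081 rpm (opposite to input, |ω| = 1666.2081 rpm)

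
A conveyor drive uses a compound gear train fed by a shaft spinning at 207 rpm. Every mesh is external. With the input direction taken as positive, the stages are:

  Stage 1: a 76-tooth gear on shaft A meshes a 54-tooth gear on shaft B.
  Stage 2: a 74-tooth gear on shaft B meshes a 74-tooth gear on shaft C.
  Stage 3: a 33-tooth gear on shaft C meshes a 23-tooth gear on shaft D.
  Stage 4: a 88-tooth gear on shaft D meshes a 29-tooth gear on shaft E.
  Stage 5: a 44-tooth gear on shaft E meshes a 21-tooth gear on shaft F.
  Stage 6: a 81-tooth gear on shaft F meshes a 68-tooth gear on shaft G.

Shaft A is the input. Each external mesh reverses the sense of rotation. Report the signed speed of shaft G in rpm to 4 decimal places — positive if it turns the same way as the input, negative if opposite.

+3165.7050 rpm (same as input, |ω| = 3165.7050 rpm)

Stage 1 [76T→54T]: ω = 207.0000×76/54 = 291.3333 rpm, dir flips to −; running = −291.3333
Stage 2 [74T→74T]: ω = 291.3333×74/74 = 291.3333 rpm, dir flips to +; running = +291.3333
Stage 3 [33T→23T]: ω = 291.3333×33/23 = 418.0000 rpm, dir flips to −; running = −418.0000
Stage 4 [88T→29T]: ω = 418.0000×88/29 = 1268.4138 rpm, dir flips to +; running = +1268.4138
Stage 5 [44T→21T]: ω = 1268.4138×44/21 = 2657.6289 rpm, dir flips to −; running = −2657.6289
Stage 6 [81T→68T]: ω = 2657.6289×81/68 = 3165.7050 rpm, dir flips to +; running = +3165.7050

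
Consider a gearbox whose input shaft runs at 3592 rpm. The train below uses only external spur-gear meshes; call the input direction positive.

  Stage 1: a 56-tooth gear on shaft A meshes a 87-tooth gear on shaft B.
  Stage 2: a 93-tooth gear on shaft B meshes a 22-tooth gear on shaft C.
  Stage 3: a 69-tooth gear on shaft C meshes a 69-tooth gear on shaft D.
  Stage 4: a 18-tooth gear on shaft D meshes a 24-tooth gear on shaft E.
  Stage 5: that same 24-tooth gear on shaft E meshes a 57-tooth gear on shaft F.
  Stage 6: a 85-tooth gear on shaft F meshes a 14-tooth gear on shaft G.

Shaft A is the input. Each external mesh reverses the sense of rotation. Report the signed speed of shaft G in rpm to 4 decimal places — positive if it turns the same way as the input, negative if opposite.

Stage 1 [56T→87T]: ω = 3592.0000×56/87 = 2312.0920 rpm, dir flips to −; running = −2312.0920
Stage 2 [93T→22T]: ω = 2312.0920×93/22 = 9773.8433 rpm, dir flips to +; running = +9773.8433
Stage 3 [69T→69T]: ω = 9773.8433×69/69 = 9773.8433 rpm, dir flips to −; running = −9773.8433
Stage 4 [18T→24T]: ω = 9773.8433×18/24 = 7330.3824 rpm, dir flips to +; running = +7330.3824
Stage 5 [24T→57T]: ω = 7330.3824×24/57 = 3086.4768 rpm, dir flips to −; running = −3086.4768
Stage 6 [85T→14T]: ω = 3086.4768×85/14 = 18739.3235 rpm, dir flips to +; running = +18739.3235

+18739.3235 rpm (same as input, |ω| = 18739.3235 rpm)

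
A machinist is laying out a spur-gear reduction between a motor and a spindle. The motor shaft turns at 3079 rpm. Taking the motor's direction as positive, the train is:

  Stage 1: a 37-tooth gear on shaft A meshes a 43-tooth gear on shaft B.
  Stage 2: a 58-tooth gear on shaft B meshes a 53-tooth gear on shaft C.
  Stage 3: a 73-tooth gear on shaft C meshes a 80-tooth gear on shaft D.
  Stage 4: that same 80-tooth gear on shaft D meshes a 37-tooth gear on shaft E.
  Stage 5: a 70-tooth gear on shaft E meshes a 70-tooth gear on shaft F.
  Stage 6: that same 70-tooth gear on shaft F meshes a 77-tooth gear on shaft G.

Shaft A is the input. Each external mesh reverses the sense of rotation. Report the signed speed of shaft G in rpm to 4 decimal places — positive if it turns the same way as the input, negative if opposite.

+5200.2417 rpm (same as input, |ω| = 5200.2417 rpm)

Stage 1 [37T→43T]: ω = 3079.0000×37/43 = 2649.3721 rpm, dir flips to −; running = −2649.3721
Stage 2 [58T→53T]: ω = 2649.3721×58/53 = 2899.3129 rpm, dir flips to +; running = +2899.3129
Stage 3 [73T→80T]: ω = 2899.3129×73/80 = 2645.6230 rpm, dir flips to −; running = −2645.6230
Stage 4 [80T→37T]: ω = 2645.6230×80/37 = 5720.2659 rpm, dir flips to +; running = +5720.2659
Stage 5 [70T→70T]: ω = 5720.2659×70/70 = 5720.2659 rpm, dir flips to −; running = −5720.2659
Stage 6 [70T→77T]: ω = 5720.2659×70/77 = 5200.2417 rpm, dir flips to +; running = +5200.2417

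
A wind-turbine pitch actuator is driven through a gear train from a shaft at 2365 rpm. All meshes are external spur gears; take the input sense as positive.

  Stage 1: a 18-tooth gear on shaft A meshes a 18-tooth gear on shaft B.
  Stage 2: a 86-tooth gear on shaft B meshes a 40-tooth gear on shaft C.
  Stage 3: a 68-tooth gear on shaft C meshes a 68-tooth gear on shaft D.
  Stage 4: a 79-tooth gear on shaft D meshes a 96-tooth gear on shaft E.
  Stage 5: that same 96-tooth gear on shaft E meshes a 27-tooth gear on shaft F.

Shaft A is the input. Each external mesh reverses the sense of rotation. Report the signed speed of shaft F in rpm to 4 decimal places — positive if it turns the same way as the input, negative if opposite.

Stage 1 [18T→18T]: ω = 2365.0000×18/18 = 2365.0000 rpm, dir flips to −; running = −2365.0000
Stage 2 [86T→40T]: ω = 2365.0000×86/40 = 5084.7500 rpm, dir flips to +; running = +5084.7500
Stage 3 [68T→68T]: ω = 5084.7500×68/68 = 5084.7500 rpm, dir flips to −; running = −5084.7500
Stage 4 [79T→96T]: ω = 5084.7500×79/96 = 4184.3255 rpm, dir flips to +; running = +4184.3255
Stage 5 [96T→27T]: ω = 4184.3255×96/27 = 14877.6019 rpm, dir flips to −; running = −14877.6019

-14877.6019 rpm (opposite to input, |ω| = 14877.6019 rpm)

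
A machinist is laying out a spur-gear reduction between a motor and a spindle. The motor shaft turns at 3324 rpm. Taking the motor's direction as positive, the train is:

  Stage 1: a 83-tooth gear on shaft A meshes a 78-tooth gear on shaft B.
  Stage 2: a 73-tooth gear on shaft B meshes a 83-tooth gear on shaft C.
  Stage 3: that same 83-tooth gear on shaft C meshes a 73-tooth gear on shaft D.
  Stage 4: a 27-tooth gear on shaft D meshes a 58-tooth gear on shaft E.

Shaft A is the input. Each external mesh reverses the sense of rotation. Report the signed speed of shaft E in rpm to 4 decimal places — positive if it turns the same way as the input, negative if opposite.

+1646.5703 rpm (same as input, |ω| = 1646.5703 rpm)

Stage 1 [83T→78T]: ω = 3324.0000×83/78 = 3537.0769 rpm, dir flips to −; running = −3537.0769
Stage 2 [73T→83T]: ω = 3537.0769×73/83 = 3110.9231 rpm, dir flips to +; running = +3110.9231
Stage 3 [83T→73T]: ω = 3110.9231×83/73 = 3537.0769 rpm, dir flips to −; running = −3537.0769
Stage 4 [27T→58T]: ω = 3537.0769×27/58 = 1646.5703 rpm, dir flips to +; running = +1646.5703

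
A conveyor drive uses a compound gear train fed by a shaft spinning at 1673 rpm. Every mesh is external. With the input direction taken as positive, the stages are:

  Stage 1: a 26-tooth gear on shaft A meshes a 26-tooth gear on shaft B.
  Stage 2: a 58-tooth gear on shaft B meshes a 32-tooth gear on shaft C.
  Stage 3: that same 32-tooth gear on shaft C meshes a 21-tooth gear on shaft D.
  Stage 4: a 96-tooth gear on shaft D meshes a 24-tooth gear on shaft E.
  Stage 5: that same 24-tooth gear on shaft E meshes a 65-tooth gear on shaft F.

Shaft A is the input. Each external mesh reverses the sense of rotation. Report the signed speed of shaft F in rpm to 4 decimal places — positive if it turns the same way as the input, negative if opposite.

-6824.3692 rpm (opposite to input, |ω| = 6824.3692 rpm)

Stage 1 [26T→26T]: ω = 1673.0000×26/26 = 1673.0000 rpm, dir flips to −; running = −1673.0000
Stage 2 [58T→32T]: ω = 1673.0000×58/32 = 3032.3125 rpm, dir flips to +; running = +3032.3125
Stage 3 [32T→21T]: ω = 3032.3125×32/21 = 4620.6667 rpm, dir flips to −; running = −4620.6667
Stage 4 [96T→24T]: ω = 4620.6667×96/24 = 18482.6667 rpm, dir flips to +; running = +18482.6667
Stage 5 [24T→65T]: ω = 18482.6667×24/65 = 6824.3692 rpm, dir flips to −; running = −6824.3692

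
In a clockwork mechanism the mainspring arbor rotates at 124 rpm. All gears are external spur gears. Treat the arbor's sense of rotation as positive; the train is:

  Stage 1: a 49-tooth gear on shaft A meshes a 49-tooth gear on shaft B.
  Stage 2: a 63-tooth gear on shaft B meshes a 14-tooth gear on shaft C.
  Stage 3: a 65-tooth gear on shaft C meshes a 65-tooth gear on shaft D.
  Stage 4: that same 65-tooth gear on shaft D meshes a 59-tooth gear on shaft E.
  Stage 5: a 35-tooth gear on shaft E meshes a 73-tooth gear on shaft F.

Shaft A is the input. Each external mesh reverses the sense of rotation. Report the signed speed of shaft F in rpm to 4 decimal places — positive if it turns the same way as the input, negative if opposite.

Stage 1 [49T→49T]: ω = 124.0000×49/49 = 124.0000 rpm, dir flips to −; running = −124.0000
Stage 2 [63T→14T]: ω = 124.0000×63/14 = 558.0000 rpm, dir flips to +; running = +558.0000
Stage 3 [65T→65T]: ω = 558.0000×65/65 = 558.0000 rpm, dir flips to −; running = −558.0000
Stage 4 [65T→59T]: ω = 558.0000×65/59 = 614.7458 rpm, dir flips to +; running = +614.7458
Stage 5 [35T→73T]: ω = 614.7458×35/73 = 294.7411 rpm, dir flips to −; running = −294.7411

-294.7411 rpm (opposite to input, |ω| = 294.7411 rpm)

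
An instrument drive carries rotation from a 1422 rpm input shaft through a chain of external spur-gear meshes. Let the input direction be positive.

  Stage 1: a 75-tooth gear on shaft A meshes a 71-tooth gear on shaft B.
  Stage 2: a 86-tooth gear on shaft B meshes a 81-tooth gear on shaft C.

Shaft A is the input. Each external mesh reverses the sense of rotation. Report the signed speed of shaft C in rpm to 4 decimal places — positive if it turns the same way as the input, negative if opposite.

+1594.8357 rpm (same as input, |ω| = 1594.8357 rpm)

Stage 1 [75T→71T]: ω = 1422.0000×75/71 = 1502.1127 rpm, dir flips to −; running = −1502.1127
Stage 2 [86T→81T]: ω = 1502.1127×86/81 = 1594.8357 rpm, dir flips to +; running = +1594.8357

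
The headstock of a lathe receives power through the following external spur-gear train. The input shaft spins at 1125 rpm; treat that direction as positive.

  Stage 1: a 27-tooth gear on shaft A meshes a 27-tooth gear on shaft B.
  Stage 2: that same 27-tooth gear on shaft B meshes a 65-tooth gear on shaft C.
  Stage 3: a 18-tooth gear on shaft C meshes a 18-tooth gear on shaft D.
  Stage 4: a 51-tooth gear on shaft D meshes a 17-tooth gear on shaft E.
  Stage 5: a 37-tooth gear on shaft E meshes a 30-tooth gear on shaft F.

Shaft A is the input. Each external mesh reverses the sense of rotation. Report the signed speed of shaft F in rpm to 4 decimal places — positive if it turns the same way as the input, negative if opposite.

Stage 1 [27T→27T]: ω = 1125.0000×27/27 = 1125.0000 rpm, dir flips to −; running = −1125.0000
Stage 2 [27T→65T]: ω = 1125.0000×27/65 = 467.3077 rpm, dir flips to +; running = +467.3077
Stage 3 [18T→18T]: ω = 467.3077×18/18 = 467.3077 rpm, dir flips to −; running = −467.3077
Stage 4 [51T→17T]: ω = 467.3077×51/17 = 1401.9231 rpm, dir flips to +; running = +1401.9231
Stage 5 [37T→30T]: ω = 1401.9231×37/30 = 1729.0385 rpm, dir flips to −; running = −1729.0385

-1729.0385 rpm (opposite to input, |ω| = 1729.0385 rpm)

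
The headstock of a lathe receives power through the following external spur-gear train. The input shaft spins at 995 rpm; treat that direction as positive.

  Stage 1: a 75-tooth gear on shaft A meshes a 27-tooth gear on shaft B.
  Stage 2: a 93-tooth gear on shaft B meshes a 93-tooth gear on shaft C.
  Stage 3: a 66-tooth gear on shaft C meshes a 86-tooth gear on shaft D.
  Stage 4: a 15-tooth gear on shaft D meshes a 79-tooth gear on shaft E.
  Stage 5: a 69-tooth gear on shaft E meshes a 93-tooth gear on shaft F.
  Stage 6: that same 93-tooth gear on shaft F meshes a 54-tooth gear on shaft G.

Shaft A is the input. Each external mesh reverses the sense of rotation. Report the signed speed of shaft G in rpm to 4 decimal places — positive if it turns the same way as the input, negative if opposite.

Stage 1 [75T→27T]: ω = 995.0000×75/27 = 2763.8889 rpm, dir flips to −; running = −2763.8889
Stage 2 [93T→93T]: ω = 2763.8889×93/93 = 2763.8889 rpm, dir flips to +; running = +2763.8889
Stage 3 [66T→86T]: ω = 2763.8889×66/86 = 2121.1240 rpm, dir flips to −; running = −2121.1240
Stage 4 [15T→79T]: ω = 2121.1240×15/79 = 402.7451 rpm, dir flips to +; running = +402.7451
Stage 5 [69T→93T]: ω = 402.7451×69/93 = 298.8109 rpm, dir flips to −; running = −298.8109
Stage 6 [93T→54T]: ω = 298.8109×93/54 = 514.6187 rpm, dir flips to +; running = +514.6187

+514.6187 rpm (same as input, |ω| = 514.6187 rpm)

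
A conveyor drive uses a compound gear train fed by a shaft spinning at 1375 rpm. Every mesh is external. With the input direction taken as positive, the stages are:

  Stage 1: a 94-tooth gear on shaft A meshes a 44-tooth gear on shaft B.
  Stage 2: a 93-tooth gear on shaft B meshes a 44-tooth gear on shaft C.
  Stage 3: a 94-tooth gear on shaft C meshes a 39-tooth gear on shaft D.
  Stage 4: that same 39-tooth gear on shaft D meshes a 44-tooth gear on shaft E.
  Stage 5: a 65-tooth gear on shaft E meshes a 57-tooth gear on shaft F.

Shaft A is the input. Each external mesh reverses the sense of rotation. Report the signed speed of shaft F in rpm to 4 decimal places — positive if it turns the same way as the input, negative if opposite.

-15125.9209 rpm (opposite to input, |ω| = 15125.9209 rpm)

Stage 1 [94T→44T]: ω = 1375.0000×94/44 = 2937.5000 rpm, dir flips to −; running = −2937.5000
Stage 2 [93T→44T]: ω = 2937.5000×93/44 = 6208.8068 rpm, dir flips to +; running = +6208.8068
Stage 3 [94T→39T]: ω = 6208.8068×94/39 = 14964.8164 rpm, dir flips to −; running = −14964.8164
Stage 4 [39T→44T]: ω = 14964.8164×39/44 = 13264.2691 rpm, dir flips to +; running = +13264.2691
Stage 5 [65T→57T]: ω = 13264.2691×65/57 = 15125.9209 rpm, dir flips to −; running = −15125.9209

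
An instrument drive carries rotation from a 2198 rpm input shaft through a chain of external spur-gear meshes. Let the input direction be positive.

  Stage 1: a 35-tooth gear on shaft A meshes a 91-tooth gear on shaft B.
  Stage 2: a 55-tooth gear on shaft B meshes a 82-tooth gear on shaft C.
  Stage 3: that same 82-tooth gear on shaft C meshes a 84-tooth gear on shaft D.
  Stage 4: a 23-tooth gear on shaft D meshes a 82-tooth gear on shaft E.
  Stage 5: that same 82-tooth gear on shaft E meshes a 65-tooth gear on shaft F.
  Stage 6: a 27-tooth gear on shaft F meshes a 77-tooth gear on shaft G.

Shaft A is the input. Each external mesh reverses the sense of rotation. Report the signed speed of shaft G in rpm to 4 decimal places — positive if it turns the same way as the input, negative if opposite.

+68.6792 rpm (same as input, |ω| = 68.6792 rpm)

Stage 1 [35T→91T]: ω = 2198.0000×35/91 = 845.3846 rpm, dir flips to −; running = −845.3846
Stage 2 [55T→82T]: ω = 845.3846×55/82 = 567.0263 rpm, dir flips to +; running = +567.0263
Stage 3 [82T→84T]: ω = 567.0263×82/84 = 553.5256 rpm, dir flips to −; running = −553.5256
Stage 4 [23T→82T]: ω = 553.5256×23/82 = 155.2572 rpm, dir flips to +; running = +155.2572
Stage 5 [82T→65T]: ω = 155.2572×82/65 = 195.8629 rpm, dir flips to −; running = −195.8629
Stage 6 [27T→77T]: ω = 195.8629×27/77 = 68.6792 rpm, dir flips to +; running = +68.6792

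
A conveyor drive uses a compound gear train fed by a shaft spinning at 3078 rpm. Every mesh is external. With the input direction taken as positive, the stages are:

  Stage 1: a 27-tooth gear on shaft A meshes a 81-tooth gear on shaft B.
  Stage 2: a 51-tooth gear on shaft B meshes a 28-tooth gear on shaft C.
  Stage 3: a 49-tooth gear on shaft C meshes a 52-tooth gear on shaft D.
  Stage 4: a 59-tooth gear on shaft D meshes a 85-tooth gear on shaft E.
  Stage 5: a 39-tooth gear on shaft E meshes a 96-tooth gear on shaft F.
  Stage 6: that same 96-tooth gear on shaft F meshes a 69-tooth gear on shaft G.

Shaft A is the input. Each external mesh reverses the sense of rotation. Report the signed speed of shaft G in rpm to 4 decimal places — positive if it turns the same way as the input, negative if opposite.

+690.8772 rpm (same as input, |ω| = 690.8772 rpm)

Stage 1 [27T→81T]: ω = 3078.0000×27/81 = 1026.0000 rpm, dir flips to −; running = −1026.0000
Stage 2 [51T→28T]: ω = 1026.0000×51/28 = 1868.7857 rpm, dir flips to +; running = +1868.7857
Stage 3 [49T→52T]: ω = 1868.7857×49/52 = 1760.9712 rpm, dir flips to −; running = −1760.9712
Stage 4 [59T→85T]: ω = 1760.9712×59/85 = 1222.3212 rpm, dir flips to +; running = +1222.3212
Stage 5 [39T→96T]: ω = 1222.3212×39/96 = 496.5680 rpm, dir flips to −; running = −496.5680
Stage 6 [96T→69T]: ω = 496.5680×96/69 = 690.8772 rpm, dir flips to +; running = +690.8772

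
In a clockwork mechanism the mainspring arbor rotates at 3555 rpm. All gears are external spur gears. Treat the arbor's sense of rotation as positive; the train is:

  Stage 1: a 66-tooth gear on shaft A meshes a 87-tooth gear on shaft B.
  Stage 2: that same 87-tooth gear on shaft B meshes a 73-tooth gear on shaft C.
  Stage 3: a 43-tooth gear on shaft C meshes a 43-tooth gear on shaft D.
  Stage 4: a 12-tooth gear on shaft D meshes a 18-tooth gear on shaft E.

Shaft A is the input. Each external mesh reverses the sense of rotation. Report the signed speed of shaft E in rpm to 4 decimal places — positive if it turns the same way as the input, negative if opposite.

+2142.7397 rpm (same as input, |ω| = 2142.7397 rpm)

Stage 1 [66T→87T]: ω = 3555.0000×66/87 = 2696.8966 rpm, dir flips to −; running = −2696.8966
Stage 2 [87T→73T]: ω = 2696.8966×87/73 = 3214.1096 rpm, dir flips to +; running = +3214.1096
Stage 3 [43T→43T]: ω = 3214.1096×43/43 = 3214.1096 rpm, dir flips to −; running = −3214.1096
Stage 4 [12T→18T]: ω = 3214.1096×12/18 = 2142.7397 rpm, dir flips to +; running = +2142.7397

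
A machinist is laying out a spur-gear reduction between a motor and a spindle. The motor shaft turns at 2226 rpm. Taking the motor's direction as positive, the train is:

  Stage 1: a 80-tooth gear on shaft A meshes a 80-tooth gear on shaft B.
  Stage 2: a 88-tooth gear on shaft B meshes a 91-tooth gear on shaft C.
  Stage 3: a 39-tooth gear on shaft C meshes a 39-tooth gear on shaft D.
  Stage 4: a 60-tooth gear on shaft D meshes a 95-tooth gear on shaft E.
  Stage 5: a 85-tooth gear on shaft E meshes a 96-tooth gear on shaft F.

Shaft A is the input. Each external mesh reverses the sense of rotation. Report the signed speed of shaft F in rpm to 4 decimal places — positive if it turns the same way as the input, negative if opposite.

Stage 1 [80T→80T]: ω = 2226.0000×80/80 = 2226.0000 rpm, dir flips to −; running = −2226.0000
Stage 2 [88T→91T]: ω = 2226.0000×88/91 = 2152.6154 rpm, dir flips to +; running = +2152.6154
Stage 3 [39T→39T]: ω = 2152.6154×39/39 = 2152.6154 rpm, dir flips to −; running = −2152.6154
Stage 4 [60T→95T]: ω = 2152.6154×60/95 = 1359.5466 rpm, dir flips to +; running = +1359.5466
Stage 5 [85T→96T]: ω = 1359.5466×85/96 = 1203.7652 rpm, dir flips to −; running = −1203.7652

-1203.7652 rpm (opposite to input, |ω| = 1203.7652 rpm)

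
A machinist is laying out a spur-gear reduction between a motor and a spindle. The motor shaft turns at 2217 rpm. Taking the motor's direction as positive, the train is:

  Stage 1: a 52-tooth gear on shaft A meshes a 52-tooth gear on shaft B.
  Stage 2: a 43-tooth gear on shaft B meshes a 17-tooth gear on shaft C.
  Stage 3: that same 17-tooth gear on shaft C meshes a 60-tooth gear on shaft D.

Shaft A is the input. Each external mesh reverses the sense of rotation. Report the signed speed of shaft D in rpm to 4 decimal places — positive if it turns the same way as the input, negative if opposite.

Stage 1 [52T→52T]: ω = 2217.0000×52/52 = 2217.0000 rpm, dir flips to −; running = −2217.0000
Stage 2 [43T→17T]: ω = 2217.0000×43/17 = 5607.7059 rpm, dir flips to +; running = +5607.7059
Stage 3 [17T→60T]: ω = 5607.7059×17/60 = 1588.8500 rpm, dir flips to −; running = −1588.8500

-1588.8500 rpm (opposite to input, |ω| = 1588.8500 rpm)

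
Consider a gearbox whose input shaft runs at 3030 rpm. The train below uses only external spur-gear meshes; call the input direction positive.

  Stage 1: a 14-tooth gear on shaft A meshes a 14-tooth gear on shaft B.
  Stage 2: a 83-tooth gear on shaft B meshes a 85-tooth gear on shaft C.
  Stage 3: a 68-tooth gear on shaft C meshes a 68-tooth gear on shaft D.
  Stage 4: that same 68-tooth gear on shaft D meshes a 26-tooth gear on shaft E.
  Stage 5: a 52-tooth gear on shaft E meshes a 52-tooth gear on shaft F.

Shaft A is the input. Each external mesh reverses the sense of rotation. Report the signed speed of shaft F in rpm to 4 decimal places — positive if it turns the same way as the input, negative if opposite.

-7738.1538 rpm (opposite to input, |ω| = 7738.1538 rpm)

Stage 1 [14T→14T]: ω = 3030.0000×14/14 = 3030.0000 rpm, dir flips to −; running = −3030.0000
Stage 2 [83T→85T]: ω = 3030.0000×83/85 = 2958.7059 rpm, dir flips to +; running = +2958.7059
Stage 3 [68T→68T]: ω = 2958.7059×68/68 = 2958.7059 rpm, dir flips to −; running = −2958.7059
Stage 4 [68T→26T]: ω = 2958.7059×68/26 = 7738.1538 rpm, dir flips to +; running = +7738.1538
Stage 5 [52T→52T]: ω = 7738.1538×52/52 = 7738.1538 rpm, dir flips to −; running = −7738.1538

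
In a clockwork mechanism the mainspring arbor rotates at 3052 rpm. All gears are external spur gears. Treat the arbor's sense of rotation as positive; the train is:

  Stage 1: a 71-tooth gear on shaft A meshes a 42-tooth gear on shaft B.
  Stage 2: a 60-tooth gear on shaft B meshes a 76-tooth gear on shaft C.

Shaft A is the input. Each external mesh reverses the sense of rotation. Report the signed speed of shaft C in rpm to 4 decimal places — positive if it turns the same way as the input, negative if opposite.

+4073.1579 rpm (same as input, |ω| = 4073.1579 rpm)

Stage 1 [71T→42T]: ω = 3052.0000×71/42 = 5159.3333 rpm, dir flips to −; running = −5159.3333
Stage 2 [60T→76T]: ω = 5159.3333×60/76 = 4073.1579 rpm, dir flips to +; running = +4073.1579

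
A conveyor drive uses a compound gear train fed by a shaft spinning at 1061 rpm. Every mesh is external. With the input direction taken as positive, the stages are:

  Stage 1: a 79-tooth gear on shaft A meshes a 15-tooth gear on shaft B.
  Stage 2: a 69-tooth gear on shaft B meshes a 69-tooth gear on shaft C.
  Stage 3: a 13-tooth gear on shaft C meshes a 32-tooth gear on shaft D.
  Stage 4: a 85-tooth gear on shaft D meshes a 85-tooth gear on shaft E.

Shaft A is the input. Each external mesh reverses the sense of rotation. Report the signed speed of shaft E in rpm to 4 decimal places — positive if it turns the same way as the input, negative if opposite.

+2270.0979 rpm (same as input, |ω| = 2270.0979 rpm)

Stage 1 [79T→15T]: ω = 1061.0000×79/15 = 5587.9333 rpm, dir flips to −; running = −5587.9333
Stage 2 [69T→69T]: ω = 5587.9333×69/69 = 5587.9333 rpm, dir flips to +; running = +5587.9333
Stage 3 [13T→32T]: ω = 5587.9333×13/32 = 2270.0979 rpm, dir flips to −; running = −2270.0979
Stage 4 [85T→85T]: ω = 2270.0979×85/85 = 2270.0979 rpm, dir flips to +; running = +2270.0979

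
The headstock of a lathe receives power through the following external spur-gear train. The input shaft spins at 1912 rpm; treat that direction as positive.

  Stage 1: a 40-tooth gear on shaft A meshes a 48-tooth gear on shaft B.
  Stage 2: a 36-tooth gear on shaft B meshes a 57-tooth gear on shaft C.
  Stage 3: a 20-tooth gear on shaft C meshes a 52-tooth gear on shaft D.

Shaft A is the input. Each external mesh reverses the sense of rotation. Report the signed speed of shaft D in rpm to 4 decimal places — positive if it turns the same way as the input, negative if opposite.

Stage 1 [40T→48T]: ω = 1912.0000×40/48 = 1593.3333 rpm, dir flips to −; running = −1593.3333
Stage 2 [36T→57T]: ω = 1593.3333×36/57 = 1006.3158 rpm, dir flips to +; running = +1006.3158
Stage 3 [20T→52T]: ω = 1006.3158×20/52 = 387.0445 rpm, dir flips to −; running = −387.0445

-387.0445 rpm (opposite to input, |ω| = 387.0445 rpm)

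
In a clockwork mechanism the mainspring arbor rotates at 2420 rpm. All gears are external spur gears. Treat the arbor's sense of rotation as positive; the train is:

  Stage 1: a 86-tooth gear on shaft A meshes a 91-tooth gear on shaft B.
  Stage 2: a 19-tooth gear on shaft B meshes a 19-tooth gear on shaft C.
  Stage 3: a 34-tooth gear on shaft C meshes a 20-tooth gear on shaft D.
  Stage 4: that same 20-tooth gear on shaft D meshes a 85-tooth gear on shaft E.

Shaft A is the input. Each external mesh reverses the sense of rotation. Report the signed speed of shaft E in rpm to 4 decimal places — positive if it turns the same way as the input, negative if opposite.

Stage 1 [86T→91T]: ω = 2420.0000×86/91 = 2287.0330 rpm, dir flips to −; running = −2287.0330
Stage 2 [19T→19T]: ω = 2287.0330×19/19 = 2287.0330 rpm, dir flips to +; running = +2287.0330
Stage 3 [34T→20T]: ω = 2287.0330×34/20 = 3887.9560 rpm, dir flips to −; running = −3887.9560
Stage 4 [20T→85T]: ω = 3887.9560×20/85 = 914.8132 rpm, dir flips to +; running = +914.8132

+914.8132 rpm (same as input, |ω| = 914.8132 rpm)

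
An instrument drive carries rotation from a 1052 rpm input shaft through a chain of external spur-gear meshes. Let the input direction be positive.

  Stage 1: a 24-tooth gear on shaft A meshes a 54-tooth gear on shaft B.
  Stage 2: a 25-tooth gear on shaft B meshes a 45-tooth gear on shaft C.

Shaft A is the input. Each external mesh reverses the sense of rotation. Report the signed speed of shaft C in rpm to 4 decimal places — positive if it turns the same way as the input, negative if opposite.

Stage 1 [24T→54T]: ω = 1052.0000×24/54 = 467.5556 rpm, dir flips to −; running = −467.5556
Stage 2 [25T→45T]: ω = 467.5556×25/45 = 259.7531 rpm, dir flips to +; running = +259.7531

+259.7531 rpm (same as input, |ω| = 259.7531 rpm)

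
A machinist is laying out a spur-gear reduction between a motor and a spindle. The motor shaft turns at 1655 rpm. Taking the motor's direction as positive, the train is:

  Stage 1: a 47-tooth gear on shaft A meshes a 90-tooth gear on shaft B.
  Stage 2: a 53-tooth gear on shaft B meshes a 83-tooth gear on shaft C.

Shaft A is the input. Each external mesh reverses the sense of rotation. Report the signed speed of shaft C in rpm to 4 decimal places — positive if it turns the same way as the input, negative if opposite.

+551.8882 rpm (same as input, |ω| = 551.8882 rpm)

Stage 1 [47T→90T]: ω = 1655.0000×47/90 = 864.2778 rpm, dir flips to −; running = −864.2778
Stage 2 [53T→83T]: ω = 864.2778×53/83 = 551.8882 rpm, dir flips to +; running = +551.8882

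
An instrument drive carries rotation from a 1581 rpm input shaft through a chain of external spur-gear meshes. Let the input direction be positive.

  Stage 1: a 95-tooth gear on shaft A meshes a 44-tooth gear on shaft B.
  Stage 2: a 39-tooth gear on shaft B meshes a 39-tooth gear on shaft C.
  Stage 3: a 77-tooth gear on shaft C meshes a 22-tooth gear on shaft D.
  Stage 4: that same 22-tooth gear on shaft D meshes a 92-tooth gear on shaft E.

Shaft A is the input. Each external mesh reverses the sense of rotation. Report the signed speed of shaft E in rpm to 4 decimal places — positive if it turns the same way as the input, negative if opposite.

+2856.9701 rpm (same as input, |ω| = 2856.9701 rpm)

Stage 1 [95T→44T]: ω = 1581.0000×95/44 = 3413.5227 rpm, dir flips to −; running = −3413.5227
Stage 2 [39T→39T]: ω = 3413.5227×39/39 = 3413.5227 rpm, dir flips to +; running = +3413.5227
Stage 3 [77T→22T]: ω = 3413.5227×77/22 = 11947.3295 rpm, dir flips to −; running = −11947.3295
Stage 4 [22T→92T]: ω = 11947.3295×22/92 = 2856.9701 rpm, dir flips to +; running = +2856.9701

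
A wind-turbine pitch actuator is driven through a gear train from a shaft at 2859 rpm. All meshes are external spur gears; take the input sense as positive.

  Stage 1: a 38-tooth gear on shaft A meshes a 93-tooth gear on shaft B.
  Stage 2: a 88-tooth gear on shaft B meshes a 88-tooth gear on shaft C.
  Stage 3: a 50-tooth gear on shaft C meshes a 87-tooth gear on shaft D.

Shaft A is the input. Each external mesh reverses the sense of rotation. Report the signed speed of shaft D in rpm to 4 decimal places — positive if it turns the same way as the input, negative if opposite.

Stage 1 [38T→93T]: ω = 2859.0000×38/93 = 1168.1935 rpm, dir flips to −; running = −1168.1935
Stage 2 [88T→88T]: ω = 1168.1935×88/88 = 1168.1935 rpm, dir flips to +; running = +1168.1935
Stage 3 [50T→87T]: ω = 1168.1935×50/87 = 671.3756 rpm, dir flips to −; running = −671.3756

-671.3756 rpm (opposite to input, |ω| = 671.3756 rpm)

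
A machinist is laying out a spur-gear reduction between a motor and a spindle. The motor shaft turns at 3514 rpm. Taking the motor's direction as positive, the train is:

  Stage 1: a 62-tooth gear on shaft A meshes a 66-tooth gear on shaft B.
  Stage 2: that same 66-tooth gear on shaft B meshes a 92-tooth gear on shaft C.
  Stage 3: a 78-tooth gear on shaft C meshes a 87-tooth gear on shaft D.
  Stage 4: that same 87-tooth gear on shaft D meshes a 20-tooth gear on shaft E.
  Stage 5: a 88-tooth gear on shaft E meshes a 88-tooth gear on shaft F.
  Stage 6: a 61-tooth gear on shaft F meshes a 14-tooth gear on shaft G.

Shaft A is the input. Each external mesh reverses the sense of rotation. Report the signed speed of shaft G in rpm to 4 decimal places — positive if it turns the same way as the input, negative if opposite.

+40241.3022 rpm (same as input, |ω| = 40241.3022 rpm)

Stage 1 [62T→66T]: ω = 3514.0000×62/66 = 3301.0303 rpm, dir flips to −; running = −3301.0303
Stage 2 [66T→92T]: ω = 3301.0303×66/92 = 2368.1304 rpm, dir flips to +; running = +2368.1304
Stage 3 [78T→87T]: ω = 2368.1304×78/87 = 2123.1514 rpm, dir flips to −; running = −2123.1514
Stage 4 [87T→20T]: ω = 2123.1514×87/20 = 9235.7087 rpm, dir flips to +; running = +9235.7087
Stage 5 [88T→88T]: ω = 9235.7087×88/88 = 9235.7087 rpm, dir flips to −; running = −9235.7087
Stage 6 [61T→14T]: ω = 9235.7087×61/14 = 40241.3022 rpm, dir flips to +; running = +40241.3022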